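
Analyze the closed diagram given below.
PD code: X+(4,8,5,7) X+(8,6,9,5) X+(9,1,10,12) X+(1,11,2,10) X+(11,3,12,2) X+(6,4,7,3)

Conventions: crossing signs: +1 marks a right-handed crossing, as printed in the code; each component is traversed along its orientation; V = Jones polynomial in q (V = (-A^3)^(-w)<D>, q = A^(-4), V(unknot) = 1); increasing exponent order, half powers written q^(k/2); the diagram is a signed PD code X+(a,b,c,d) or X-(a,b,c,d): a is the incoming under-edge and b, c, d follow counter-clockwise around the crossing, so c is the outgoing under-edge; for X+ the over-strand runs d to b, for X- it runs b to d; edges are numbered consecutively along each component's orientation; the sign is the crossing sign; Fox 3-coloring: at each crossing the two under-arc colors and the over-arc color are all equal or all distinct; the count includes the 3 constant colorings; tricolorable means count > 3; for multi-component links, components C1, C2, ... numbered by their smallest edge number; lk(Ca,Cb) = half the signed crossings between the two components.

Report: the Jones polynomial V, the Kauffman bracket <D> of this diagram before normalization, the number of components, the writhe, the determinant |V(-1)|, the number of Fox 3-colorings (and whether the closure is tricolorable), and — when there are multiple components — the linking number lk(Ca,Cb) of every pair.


V = q^2 + 2q^4 - 2q^5 + q^6 - 2q^7 + q^8
<D> = A^-14 - 2A^-10 + A^-6 - 2A^-2 + 2A^2 + A^10 (w = +6)
1 component over 6 crossings, w = +6
27 Fox colorings among 3^6, |V(-1)| = 9: tricolorable
why: the span of V is 6, forcing >= 6 crossings in any diagram


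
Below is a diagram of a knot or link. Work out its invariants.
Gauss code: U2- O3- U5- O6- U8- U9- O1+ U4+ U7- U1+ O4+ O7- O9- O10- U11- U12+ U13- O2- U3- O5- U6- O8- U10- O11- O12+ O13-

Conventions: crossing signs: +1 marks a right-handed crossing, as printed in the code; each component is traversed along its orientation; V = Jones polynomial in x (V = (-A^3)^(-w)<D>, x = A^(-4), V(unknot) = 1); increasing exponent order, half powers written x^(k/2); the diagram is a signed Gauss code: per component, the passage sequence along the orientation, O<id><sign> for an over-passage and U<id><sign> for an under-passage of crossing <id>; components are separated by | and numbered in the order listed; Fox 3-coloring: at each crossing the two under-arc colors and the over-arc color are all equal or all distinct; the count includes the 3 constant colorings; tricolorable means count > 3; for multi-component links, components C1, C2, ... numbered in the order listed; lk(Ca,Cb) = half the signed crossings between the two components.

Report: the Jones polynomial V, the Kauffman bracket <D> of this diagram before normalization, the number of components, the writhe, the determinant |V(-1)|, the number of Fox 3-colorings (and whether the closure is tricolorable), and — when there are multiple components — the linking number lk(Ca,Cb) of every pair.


V(x) = -x^-10 + x^-9 - x^-8 + x^-7 - x^-6 + x^-5 + x^-3
bracket: -A^-9 - A^-1 + A^3 - A^7 + A^11 - A^15 + A^19, w = -7
1 component, writhe -7, over 13 crossings
det 7, colorings 3 of 3^13 — not tricolorable
observation: the span of V is 7, forcing >= 7 crossings in any diagram


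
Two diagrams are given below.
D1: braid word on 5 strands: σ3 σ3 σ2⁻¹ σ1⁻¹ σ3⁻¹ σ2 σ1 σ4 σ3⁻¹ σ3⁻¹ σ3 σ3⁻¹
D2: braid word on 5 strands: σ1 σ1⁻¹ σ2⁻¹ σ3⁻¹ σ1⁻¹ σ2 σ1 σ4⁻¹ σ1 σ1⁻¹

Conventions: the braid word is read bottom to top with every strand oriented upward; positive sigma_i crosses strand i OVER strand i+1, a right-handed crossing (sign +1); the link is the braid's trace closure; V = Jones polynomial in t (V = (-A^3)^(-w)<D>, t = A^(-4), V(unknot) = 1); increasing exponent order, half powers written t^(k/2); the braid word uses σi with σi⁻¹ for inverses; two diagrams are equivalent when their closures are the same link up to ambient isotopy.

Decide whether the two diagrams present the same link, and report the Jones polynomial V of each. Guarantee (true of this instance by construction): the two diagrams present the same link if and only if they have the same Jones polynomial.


equivalent: yes
D1 (bracket 1; 12 crossings at w = 0): V = 1
V(D2) = 1  (w -2, c 10, <D> = A^-6)
key observation: one V(t) for all 2 diagrams — one class (guaranteed)


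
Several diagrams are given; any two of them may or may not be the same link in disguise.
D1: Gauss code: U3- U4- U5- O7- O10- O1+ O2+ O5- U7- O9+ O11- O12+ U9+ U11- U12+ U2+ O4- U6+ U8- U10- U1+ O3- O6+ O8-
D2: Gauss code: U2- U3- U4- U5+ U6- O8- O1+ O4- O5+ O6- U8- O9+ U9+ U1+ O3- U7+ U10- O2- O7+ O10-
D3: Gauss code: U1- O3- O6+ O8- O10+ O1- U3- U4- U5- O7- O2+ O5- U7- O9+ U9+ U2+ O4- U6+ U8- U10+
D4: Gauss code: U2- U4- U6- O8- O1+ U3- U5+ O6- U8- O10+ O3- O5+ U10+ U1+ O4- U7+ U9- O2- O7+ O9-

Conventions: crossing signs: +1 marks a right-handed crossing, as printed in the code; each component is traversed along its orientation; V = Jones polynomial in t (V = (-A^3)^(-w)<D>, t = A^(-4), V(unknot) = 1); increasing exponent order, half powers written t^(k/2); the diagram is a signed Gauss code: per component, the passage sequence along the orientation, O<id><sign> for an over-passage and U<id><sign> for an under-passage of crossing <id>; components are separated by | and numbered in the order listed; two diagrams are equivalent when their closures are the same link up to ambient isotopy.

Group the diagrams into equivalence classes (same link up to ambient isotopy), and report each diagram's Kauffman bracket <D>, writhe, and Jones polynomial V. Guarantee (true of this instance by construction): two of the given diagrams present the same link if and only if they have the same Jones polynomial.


equivalence classes: {D1, D2, D3, D4}
D1 (bracket A^-6; 12 crossings at w = -2): V = 1
D2 (bracket A^-6; 10 crossings at w = -2): V = 1
V(D3) = 1  [10 crossings, <D> = A^-6, w = -2]
V(D4) = 1  [10 crossings, <D> = A^-6, w = -2]
key observation: all 4 diagrams share one V(t), hence one class


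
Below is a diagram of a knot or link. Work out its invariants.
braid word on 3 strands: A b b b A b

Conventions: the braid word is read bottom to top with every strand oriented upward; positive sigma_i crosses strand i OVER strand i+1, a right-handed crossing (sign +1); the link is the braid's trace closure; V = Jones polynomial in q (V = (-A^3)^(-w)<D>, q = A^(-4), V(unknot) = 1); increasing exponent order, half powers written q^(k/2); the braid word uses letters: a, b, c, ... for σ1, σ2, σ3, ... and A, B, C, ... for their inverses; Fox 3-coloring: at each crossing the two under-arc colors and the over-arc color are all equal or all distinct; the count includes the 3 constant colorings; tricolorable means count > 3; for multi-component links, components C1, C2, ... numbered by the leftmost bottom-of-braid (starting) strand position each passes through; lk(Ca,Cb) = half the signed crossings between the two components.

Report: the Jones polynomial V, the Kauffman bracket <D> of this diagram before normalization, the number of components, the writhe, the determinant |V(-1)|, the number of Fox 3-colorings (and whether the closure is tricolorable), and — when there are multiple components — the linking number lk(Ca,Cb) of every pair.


Jones polynomial: V(q) = q^-1 - 1 + 2q - 2q^2 + 2q^3 - 2q^4 + q^5
<D> = A^-14 - 2A^-10 + 2A^-6 - 2A^-2 + 2A^2 - A^6 + A^10; writhe +2
components 1, writhe +2 (6 crossings)
3-colorings: 3 of 3^6, det 11 — not tricolorable
note: det 11 = |V(-1)|; not divisible by 3, so not tricolorable


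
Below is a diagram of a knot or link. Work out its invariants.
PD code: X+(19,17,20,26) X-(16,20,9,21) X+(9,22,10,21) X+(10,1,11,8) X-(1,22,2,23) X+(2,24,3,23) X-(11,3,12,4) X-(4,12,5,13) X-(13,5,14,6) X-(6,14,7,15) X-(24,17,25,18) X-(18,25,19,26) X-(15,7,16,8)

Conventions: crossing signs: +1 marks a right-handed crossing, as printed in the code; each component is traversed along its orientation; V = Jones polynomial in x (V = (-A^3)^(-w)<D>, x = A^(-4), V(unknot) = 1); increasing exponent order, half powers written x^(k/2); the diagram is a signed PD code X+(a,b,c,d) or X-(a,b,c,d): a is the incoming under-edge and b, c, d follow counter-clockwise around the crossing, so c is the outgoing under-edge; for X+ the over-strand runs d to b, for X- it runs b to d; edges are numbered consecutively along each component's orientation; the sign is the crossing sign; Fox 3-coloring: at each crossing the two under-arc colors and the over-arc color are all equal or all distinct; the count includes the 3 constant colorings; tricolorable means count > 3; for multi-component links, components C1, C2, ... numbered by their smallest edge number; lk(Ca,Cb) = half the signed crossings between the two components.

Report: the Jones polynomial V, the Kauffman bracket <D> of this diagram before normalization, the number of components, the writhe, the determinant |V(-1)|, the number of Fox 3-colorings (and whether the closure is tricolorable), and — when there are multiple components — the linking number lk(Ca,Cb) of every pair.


V(x) = x^-6 + x^-3 + x^-2 + x^-1
bracket: -A^-11 - A^-7 - A^-3 - A^9, w = -5
3 components, writhe -5, over 13 crossings
lk(C1,C2) = -2
linking number lk(C1,C3) = 0
lk(C2,C3): 0
det 0, colorings 9 of 3^13 — tricolorable
observation: the span of V is 5, within the link bound 13 + 3 - 1


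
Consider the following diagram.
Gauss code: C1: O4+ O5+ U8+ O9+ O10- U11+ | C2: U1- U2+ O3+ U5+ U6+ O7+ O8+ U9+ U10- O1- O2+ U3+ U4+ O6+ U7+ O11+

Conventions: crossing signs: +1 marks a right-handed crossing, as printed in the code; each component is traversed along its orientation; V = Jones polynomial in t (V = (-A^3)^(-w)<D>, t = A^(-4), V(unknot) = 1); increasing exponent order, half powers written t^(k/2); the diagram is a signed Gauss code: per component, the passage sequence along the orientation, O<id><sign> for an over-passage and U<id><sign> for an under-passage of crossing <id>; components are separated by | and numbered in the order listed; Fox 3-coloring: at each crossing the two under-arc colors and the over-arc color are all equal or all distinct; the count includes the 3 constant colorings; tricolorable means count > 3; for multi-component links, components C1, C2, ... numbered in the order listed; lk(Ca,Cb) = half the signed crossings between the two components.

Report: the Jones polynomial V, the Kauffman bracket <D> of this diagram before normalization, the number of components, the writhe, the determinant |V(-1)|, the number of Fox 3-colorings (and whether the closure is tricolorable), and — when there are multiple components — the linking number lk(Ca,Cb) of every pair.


V = -t^(5/2) - t^(9/2) - t^(13/2) + t^(15/2)
<D> = -A^-9 + A^-5 + A^3 + A^11 (w = +7)
2 components over 11 crossings, w = +7
lk(C1,C2): +2
3 Fox colorings among 3^11, |V(-1)| = 4: not tricolorable
why: span 5 respects span(V) <= c + mu - 1 = 12 for this 2-component diagram


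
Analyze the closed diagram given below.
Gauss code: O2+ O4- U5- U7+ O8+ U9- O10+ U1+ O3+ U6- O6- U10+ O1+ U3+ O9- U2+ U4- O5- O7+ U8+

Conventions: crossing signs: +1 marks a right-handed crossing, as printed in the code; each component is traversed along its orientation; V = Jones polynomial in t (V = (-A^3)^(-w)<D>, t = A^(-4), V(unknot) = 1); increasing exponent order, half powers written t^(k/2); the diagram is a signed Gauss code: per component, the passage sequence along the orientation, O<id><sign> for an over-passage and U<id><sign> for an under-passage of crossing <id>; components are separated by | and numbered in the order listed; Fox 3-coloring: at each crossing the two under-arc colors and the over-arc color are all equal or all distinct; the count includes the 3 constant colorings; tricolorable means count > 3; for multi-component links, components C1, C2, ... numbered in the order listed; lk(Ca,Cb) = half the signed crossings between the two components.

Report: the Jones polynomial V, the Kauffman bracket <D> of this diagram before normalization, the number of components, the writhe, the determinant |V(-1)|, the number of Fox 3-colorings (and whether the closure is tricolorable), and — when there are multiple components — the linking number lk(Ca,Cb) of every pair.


V = t + t^3 - t^4
<D> = -A^-10 + A^-6 + A^2 (w = +2)
1 component over 10 crossings, w = +2
9 Fox colorings among 3^10, |V(-1)| = 3: tricolorable
why: the span of V is 3, forcing >= 3 crossings in any diagram


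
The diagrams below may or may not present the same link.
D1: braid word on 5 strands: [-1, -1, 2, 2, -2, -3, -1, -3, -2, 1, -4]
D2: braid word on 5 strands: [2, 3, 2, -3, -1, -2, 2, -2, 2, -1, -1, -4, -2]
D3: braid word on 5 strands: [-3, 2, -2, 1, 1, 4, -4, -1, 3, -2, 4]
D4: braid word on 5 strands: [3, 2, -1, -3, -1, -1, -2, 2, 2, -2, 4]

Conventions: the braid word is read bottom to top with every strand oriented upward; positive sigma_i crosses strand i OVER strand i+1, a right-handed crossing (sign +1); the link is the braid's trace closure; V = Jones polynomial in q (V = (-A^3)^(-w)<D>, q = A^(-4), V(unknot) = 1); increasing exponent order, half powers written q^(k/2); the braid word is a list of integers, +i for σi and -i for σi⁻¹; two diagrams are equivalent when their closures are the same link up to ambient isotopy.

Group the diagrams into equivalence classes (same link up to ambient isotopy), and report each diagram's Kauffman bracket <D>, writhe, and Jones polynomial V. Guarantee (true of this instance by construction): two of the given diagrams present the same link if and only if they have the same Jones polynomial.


classes: {D1} | {D3} | {D2, D4}
V(D1) = -q^(-5/2) - q^(-1/2)  [11 crossings, <D> = A^-13 + A^-5, w = -5]
V(D2) = q^(-9/2) - q^(-5/2) - q^(-3/2) - q^(-1/2)  (w -3, c 13, <D> = A^-7 + A^-3 + A - A^9)
V(D3) = -q^(-1/2) - q^(1/2)  [11 crossings, <D> = A + A^5, w = +1]
V(D4) = q^(-9/2) - q^(-5/2) - q^(-3/2) - q^(-1/2)  [11 crossings, <D> = A^-1 + A^3 + A^7 - A^15, w = -1]
note: V(q) takes 3 values over 4 diagrams, fixing the grouping


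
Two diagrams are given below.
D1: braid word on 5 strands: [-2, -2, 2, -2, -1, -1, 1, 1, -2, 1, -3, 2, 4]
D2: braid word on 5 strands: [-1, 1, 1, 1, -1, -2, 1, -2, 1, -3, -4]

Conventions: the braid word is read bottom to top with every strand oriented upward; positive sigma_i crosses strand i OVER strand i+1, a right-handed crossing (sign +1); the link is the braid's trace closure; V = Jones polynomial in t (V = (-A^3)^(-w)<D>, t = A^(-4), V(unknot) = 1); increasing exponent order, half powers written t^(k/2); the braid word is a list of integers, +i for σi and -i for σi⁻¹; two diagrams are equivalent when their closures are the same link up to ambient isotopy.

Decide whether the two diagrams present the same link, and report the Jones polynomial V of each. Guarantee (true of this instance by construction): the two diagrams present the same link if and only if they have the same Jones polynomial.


equivalent: no
D1 (bracket A^-1 + A^7; 13 crossings at w = -1): V = -t^(-5/2) - t^(-1/2)
V(D2) = -t^(-3/2) + t^(-1/2) - 2t^(1/2) + t^(3/2) - 2t^(5/2) + t^(7/2)  (w -1, c 11, <D> = -A^-17 + 2A^-13 - A^-9 + 2A^-5 - A^-1 + A^3)
key observation: V(t) takes 2 values over 2 diagrams, fixing the grouping


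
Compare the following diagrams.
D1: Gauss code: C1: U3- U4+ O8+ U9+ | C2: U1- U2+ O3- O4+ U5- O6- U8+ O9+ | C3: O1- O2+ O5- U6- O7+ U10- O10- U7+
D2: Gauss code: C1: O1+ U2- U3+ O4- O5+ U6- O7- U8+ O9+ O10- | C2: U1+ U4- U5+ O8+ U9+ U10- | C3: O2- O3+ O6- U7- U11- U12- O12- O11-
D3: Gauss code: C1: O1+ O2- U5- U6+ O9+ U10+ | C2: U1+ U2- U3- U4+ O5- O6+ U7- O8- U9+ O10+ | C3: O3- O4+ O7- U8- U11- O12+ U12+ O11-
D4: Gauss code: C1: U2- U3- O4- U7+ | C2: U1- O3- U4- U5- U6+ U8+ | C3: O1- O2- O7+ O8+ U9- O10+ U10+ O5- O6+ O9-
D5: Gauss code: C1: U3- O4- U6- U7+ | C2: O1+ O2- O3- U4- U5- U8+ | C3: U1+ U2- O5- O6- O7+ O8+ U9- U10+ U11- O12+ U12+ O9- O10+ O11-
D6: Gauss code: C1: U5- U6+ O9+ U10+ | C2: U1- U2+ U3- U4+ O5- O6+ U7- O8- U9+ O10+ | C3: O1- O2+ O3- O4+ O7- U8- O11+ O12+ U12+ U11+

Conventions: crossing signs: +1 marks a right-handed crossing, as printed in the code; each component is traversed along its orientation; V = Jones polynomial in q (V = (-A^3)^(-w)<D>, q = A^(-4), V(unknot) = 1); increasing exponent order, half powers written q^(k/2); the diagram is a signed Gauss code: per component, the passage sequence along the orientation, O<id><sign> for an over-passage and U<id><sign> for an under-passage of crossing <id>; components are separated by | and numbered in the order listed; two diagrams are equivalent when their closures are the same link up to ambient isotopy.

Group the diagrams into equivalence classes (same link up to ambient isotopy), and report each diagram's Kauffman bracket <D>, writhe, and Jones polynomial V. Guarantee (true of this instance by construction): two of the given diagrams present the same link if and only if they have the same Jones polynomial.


classes: {D1, D2, D3, D6} | {D4, D5}
V(D1) = q^-2 + 2 + q^2  [10 crossings, <D> = A^-8 + 2 + A^8, w = 0]
V(D2) = q^-2 + 2 + q^2  (w -2, c 12, <D> = A^-14 + 2A^-6 + A^2)
D3 (bracket A^-8 + 2 + A^8; 12 crossings at w = 0): V = q^-2 + 2 + q^2
D4 (bracket A^-6 + A^-2 + A^2 + A^6; 10 crossings at w = -2): V = q^-3 + q^-2 + q^-1 + 1
D5 (bracket A^-6 + A^-2 + A^2 + A^6; 12 crossings at w = -2): V = q^-3 + q^-2 + q^-1 + 1
D6 (bracket A^-2 + 2A^6 + A^14; 12 crossings at w = +2): V = q^-2 + 2 + q^2
note: comparing 6 Jones polynomials yields 2 groups


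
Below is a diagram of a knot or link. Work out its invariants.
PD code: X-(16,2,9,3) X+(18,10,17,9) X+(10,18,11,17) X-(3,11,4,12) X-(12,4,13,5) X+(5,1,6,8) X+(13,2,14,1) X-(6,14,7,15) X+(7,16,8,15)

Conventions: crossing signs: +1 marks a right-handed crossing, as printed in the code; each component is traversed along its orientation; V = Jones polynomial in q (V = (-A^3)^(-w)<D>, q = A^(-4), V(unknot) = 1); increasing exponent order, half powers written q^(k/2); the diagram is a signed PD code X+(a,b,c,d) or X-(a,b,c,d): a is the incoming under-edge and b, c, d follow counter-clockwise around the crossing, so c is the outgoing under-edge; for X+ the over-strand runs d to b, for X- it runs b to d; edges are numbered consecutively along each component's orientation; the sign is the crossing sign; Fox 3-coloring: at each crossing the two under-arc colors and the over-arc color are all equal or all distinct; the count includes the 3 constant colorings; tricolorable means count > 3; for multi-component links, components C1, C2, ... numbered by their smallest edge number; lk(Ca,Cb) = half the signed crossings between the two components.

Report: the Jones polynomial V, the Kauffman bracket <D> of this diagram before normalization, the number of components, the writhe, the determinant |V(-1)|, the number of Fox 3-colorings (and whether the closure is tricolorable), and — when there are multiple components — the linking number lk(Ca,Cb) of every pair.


V = q^-2 + 2 + q^2
<D> = -A^-5 - 2A^3 - A^11 (w = +1)
3 components over 9 crossings, w = +1
lk(C1,C2): -1
lk(C1,C3) = 0
linking number lk(C2,C3) = +1
3 Fox colorings among 3^9, |V(-1)| = 4: not tricolorable
why: palindromic: swapping q for 1/q fixes V


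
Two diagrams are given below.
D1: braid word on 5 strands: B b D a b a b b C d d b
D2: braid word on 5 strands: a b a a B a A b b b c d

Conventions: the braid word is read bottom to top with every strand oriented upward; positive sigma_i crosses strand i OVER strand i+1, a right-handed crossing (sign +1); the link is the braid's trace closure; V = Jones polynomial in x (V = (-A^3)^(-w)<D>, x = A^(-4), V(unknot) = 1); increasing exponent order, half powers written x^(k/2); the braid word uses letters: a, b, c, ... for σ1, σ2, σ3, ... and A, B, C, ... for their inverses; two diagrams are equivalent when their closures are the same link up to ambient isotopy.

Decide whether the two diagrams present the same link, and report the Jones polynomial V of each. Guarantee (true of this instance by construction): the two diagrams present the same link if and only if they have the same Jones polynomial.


equivalent: yes
D1 (bracket -A^-10 + A^-6 - A^-2 + A^2 + A^10; 12 crossings at w = +6): V = x^2 + x^4 - x^5 + x^6 - x^7
D2 (bracket -A^-4 + 1 - A^4 + A^8 + A^16; 12 crossings at w = +8): V = x^2 + x^4 - x^5 + x^6 - x^7
key observation: from 12 to 12 crossings by R-moves: one link, two diagrams


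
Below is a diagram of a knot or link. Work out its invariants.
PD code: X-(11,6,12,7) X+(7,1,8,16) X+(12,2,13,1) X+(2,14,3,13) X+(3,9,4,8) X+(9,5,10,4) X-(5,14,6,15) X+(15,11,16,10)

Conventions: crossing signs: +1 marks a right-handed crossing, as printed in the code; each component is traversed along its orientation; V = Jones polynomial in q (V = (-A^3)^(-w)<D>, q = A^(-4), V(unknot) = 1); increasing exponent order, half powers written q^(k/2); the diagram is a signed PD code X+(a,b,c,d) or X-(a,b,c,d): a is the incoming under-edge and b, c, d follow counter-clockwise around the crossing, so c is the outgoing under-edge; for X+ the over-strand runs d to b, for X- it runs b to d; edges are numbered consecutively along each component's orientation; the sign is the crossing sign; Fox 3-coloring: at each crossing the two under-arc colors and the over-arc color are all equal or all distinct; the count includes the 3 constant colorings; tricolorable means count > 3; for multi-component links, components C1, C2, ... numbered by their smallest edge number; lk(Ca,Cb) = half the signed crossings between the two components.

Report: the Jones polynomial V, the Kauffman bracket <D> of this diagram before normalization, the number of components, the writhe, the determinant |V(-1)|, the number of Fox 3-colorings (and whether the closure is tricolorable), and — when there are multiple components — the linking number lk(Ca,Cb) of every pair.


V = 2q - 2q^2 + 3q^3 - 3q^4 + 2q^5 - 2q^6 + q^7
<D> = A^-16 - 2A^-12 + 2A^-8 - 3A^-4 + 3 - 2A^4 + 2A^8 (w = +4)
1 component over 8 crossings, w = +4
9 Fox colorings among 3^8, |V(-1)| = 15: tricolorable
why: w = +4 shifts under R1 moves; the (-A^3)^(-4) factor cancels that in V


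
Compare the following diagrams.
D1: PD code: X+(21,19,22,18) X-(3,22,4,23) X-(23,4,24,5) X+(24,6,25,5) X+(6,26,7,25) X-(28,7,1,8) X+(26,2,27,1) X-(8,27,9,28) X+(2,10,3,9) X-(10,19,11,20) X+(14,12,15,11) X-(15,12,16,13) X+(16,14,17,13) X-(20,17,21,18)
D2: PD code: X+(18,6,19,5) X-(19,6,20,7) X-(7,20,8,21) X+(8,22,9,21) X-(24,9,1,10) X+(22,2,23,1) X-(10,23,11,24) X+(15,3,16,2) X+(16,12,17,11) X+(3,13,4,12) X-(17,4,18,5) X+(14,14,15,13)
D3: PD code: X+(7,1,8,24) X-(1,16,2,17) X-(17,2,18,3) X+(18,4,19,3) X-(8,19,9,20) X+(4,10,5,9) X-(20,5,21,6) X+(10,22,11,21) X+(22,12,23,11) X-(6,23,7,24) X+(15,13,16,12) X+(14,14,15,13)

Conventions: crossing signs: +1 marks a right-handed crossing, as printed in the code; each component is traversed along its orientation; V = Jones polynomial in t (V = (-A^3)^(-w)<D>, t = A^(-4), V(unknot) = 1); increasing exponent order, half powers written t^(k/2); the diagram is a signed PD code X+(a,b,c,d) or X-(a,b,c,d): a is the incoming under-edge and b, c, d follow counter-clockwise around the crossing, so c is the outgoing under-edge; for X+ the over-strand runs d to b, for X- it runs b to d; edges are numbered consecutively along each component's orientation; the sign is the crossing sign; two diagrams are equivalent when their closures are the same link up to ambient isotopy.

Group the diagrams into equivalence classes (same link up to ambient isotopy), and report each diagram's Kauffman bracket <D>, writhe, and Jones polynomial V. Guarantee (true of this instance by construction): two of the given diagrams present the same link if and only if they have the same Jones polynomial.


grouping into links: {D1, D2, D3}
V(D1) = t^-2 - t^-1 + 1 - t + t^2  (w 0, c 14, <D> = A^-8 - A^-4 + 1 - A^4 + A^8)
D2 (bracket A^-2 - A^2 + A^6 - A^10 + A^14; 12 crossings at w = +2): V = t^-2 - t^-1 + 1 - t + t^2
D3 (bracket A^-2 - A^2 + A^6 - A^10 + A^14; 12 crossings at w = +2): V = t^-2 - t^-1 + 1 - t + t^2
why: one V(t) for all 3 diagrams — one class (guaranteed)


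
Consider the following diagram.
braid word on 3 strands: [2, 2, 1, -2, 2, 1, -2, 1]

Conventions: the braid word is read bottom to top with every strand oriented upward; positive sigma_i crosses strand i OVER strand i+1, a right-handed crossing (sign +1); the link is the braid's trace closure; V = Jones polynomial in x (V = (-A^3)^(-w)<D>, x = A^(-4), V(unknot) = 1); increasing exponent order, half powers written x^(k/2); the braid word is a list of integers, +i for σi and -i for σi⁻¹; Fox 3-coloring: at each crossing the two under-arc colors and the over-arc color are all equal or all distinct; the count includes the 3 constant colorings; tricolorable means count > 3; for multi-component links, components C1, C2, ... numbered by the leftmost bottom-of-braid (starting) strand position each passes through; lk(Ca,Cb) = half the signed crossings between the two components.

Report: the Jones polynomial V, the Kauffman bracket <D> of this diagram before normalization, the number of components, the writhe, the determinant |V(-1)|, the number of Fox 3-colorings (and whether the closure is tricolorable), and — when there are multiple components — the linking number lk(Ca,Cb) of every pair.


V(x) = x - x^2 + 2x^3 - x^4 + x^5 - x^6
bracket: -A^-12 + A^-8 - A^-4 + 2 - A^4 + A^8, w = +4
1 component, writhe +4, over 8 crossings
det 7, colorings 3 of 3^8 — not tricolorable
observation: w = +4 shifts under R1 moves; the (-A^3)^(-4) factor cancels that in V


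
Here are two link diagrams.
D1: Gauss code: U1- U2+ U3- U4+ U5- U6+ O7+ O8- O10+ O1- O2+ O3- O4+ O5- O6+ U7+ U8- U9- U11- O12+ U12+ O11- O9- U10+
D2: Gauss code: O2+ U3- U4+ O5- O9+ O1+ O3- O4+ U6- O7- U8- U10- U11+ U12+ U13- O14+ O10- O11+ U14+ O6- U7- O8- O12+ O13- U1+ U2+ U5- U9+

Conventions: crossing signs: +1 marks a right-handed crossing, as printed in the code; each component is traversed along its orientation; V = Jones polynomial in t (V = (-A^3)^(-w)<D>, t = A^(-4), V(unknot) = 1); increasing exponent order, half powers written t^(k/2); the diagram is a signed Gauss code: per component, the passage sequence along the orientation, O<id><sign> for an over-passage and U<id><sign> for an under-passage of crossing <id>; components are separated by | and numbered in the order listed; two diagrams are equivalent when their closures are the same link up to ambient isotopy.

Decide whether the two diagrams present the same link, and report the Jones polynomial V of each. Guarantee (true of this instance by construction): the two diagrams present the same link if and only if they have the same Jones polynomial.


equivalent: no
V(D1) = 1  (w 0, c 12, <D> = 1)
V(D2) = -t^-4 + t^-3 + t^-1  (w 0, c 14, <D> = A^4 + A^12 - A^16)
why: comparing 2 Jones polynomials yields 2 groups


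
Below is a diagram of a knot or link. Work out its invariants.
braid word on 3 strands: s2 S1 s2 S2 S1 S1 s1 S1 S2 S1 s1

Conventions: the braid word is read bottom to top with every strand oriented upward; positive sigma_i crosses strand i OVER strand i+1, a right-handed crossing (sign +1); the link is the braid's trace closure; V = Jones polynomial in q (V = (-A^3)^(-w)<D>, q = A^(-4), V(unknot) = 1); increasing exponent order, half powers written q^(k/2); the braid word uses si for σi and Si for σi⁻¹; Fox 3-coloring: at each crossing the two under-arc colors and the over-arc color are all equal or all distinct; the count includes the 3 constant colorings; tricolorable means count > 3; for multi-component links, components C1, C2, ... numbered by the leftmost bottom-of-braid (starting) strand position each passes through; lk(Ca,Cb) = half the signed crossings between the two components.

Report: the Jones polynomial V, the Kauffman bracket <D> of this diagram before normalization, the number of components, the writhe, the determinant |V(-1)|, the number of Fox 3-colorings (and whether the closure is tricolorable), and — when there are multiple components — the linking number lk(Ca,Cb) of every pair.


Jones polynomial: V(q) = q^(-9/2) - q^(-5/2) - q^(-3/2) - q^(-1/2)
<D> = A^-7 + A^-3 + A - A^9; writhe -3
components 2, writhe -3 (11 crossings)
linking number lk(C1,C2) = 0
3-colorings: 27 of 3^11, det 0 — tricolorable
note: all 2 components of this link are unlinked algebraically


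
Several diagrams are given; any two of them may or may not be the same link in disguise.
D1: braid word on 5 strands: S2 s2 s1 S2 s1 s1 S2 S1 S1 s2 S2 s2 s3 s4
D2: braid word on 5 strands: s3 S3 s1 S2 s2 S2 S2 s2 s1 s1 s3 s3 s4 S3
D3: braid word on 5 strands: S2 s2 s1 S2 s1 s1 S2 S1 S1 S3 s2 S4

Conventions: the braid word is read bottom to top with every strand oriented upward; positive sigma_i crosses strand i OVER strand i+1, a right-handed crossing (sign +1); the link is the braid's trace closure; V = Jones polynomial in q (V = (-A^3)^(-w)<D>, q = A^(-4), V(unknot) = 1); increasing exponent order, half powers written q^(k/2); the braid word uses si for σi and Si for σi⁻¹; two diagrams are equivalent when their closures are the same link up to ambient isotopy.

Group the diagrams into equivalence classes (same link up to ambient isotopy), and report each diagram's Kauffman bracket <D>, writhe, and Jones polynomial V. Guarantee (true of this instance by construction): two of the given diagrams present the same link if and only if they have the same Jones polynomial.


grouping into links: {D1, D3} | {D2}
V(D1) = -q^-3 + q^-2 - q^-1 + 3 - q + q^2 - q^3  (w +2, c 14, <D> = -A^-6 + A^-2 - A^2 + 3A^6 - A^10 + A^14 - A^18)
D2 (bracket -A^-4 + 1 + A^8; 14 crossings at w = +4): V = q + q^3 - q^4
V(D3) = -q^-3 + q^-2 - q^-1 + 3 - q + q^2 - q^3  (w -2, c 12, <D> = -A^-18 + A^-14 - A^-10 + 3A^-6 - A^-2 + A^2 - A^6)
key observation: V(q) takes 2 values over 3 diagrams, fixing the grouping


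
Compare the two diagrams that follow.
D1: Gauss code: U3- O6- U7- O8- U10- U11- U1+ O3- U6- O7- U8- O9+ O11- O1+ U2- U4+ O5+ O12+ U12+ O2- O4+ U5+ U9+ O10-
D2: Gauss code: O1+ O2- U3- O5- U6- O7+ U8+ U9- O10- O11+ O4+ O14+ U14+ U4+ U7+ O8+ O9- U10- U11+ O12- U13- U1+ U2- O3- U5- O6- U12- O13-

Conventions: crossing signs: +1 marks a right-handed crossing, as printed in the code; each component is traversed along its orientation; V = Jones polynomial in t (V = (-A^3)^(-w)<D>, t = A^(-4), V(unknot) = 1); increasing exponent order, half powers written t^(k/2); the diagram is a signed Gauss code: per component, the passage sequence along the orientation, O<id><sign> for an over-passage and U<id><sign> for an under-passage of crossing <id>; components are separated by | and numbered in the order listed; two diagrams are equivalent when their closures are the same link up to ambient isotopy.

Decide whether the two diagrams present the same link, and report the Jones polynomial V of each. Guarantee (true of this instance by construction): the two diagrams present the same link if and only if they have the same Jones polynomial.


equivalent: yes
V(D1) = -t^-7 + t^-6 - t^-5 + t^-4 + t^-2  (w -2, c 12, <D> = A^2 + A^10 - A^14 + A^18 - A^22)
D2 (bracket A^2 + A^10 - A^14 + A^18 - A^22; 14 crossings at w = -2): V = -t^-7 + t^-6 - t^-5 + t^-4 + t^-2
why: from 12 to 14 crossings by R-moves: one link, two diagrams


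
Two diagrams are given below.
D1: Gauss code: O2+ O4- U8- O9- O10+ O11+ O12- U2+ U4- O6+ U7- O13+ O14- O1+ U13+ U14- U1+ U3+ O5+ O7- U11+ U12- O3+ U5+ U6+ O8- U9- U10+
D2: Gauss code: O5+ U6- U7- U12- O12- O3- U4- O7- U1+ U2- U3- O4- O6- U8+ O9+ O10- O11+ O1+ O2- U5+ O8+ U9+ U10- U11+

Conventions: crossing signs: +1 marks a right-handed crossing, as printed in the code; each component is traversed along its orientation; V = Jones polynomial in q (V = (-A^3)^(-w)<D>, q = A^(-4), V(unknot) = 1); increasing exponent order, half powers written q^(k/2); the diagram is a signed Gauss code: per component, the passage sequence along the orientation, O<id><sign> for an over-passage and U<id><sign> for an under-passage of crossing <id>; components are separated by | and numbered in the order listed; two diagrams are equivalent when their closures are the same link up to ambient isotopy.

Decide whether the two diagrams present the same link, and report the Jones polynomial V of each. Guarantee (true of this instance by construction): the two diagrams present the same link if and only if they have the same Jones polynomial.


same link: no
V(D1) = 1  [14 crossings, <D> = A^6, w = +2]
V(D2) = -q^-3 + q^-2 - q^-1 + 3 - q + q^2 - q^3  (w -2, c 12, <D> = -A^-18 + A^-14 - A^-10 + 3A^-6 - A^-2 + A^2 - A^6)
note: 2 values of V(q) split the 2 diagrams


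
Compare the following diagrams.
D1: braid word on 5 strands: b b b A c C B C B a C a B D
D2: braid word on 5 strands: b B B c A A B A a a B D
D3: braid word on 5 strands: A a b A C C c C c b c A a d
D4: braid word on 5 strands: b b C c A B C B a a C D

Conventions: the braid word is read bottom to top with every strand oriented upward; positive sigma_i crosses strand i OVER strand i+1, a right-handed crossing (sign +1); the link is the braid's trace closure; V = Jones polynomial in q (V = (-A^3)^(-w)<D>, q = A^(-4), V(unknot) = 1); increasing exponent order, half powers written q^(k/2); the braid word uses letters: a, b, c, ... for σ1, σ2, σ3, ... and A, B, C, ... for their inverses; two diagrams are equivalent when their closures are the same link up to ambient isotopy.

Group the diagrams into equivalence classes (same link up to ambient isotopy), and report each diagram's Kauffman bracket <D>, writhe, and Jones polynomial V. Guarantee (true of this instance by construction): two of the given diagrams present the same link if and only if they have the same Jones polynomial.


grouping into links: {D1, D4} | {D2} | {D3}
V(D1) = -q^-3 + 2q^-2 - 2q^-1 + 3 - 2q + 2q^2 - q^3  (w -2, c 14, <D> = -A^-18 + 2A^-14 - 2A^-10 + 3A^-6 - 2A^-2 + 2A^2 - A^6)
D2 (bracket A^-8 - A^-4 + 2 - A^4 + A^8 - A^12; 12 crossings at w = -4): V = -q^-6 + q^-5 - q^-4 + 2q^-3 - q^-2 + q^-1
V(D3) = 1  [14 crossings, <D> = A^6, w = +2]
V(D4) = -q^-3 + 2q^-2 - 2q^-1 + 3 - 2q + 2q^2 - q^3  (w -2, c 12, <D> = -A^-18 + 2A^-14 - 2A^-10 + 3A^-6 - 2A^-2 + 2A^2 - A^6)
why: V(q) takes 3 values over 4 diagrams, fixing the grouping


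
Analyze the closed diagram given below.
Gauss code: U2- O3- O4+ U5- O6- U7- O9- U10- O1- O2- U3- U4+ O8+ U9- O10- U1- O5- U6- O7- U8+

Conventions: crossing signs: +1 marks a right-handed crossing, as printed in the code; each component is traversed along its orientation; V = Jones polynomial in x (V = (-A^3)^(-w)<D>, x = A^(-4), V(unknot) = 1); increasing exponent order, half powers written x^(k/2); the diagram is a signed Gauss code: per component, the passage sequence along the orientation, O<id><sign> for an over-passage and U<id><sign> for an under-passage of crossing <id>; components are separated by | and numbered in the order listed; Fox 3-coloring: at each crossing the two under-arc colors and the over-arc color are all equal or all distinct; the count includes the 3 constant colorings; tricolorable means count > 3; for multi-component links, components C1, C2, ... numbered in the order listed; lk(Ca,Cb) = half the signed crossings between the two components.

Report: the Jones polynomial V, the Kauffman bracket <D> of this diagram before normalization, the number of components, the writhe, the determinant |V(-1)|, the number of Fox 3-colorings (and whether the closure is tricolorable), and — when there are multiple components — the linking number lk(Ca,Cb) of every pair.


Jones polynomial: V(x) = x^-8 - 2x^-7 + x^-6 - 2x^-5 + 2x^-4 + x^-2
<D> = A^-10 + 2A^-2 - 2A^2 + A^6 - 2A^10 + A^14; writhe -6
components 1, writhe -6 (10 crossings)
3-colorings: 27 of 3^10, det 9 — tricolorable
note: |V(-1)| = 9: so tricolorable, since 3 divides 9


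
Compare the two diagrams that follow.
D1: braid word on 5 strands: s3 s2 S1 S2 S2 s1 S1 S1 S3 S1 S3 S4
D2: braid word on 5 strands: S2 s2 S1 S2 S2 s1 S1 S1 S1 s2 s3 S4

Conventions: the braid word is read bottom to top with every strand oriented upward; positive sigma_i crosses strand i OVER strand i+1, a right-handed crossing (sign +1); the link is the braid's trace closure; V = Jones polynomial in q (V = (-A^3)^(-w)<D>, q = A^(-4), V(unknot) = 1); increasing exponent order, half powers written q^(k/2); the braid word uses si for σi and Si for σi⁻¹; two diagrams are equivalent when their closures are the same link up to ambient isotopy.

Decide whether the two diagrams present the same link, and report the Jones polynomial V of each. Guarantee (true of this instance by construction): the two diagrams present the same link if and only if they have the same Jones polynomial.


equivalent: yes
D1 (bracket A^-14 - A^-10 + 2A^-6 - A^-2 + A^2 - A^6; 12 crossings at w = -6): V = -q^-6 + q^-5 - q^-4 + 2q^-3 - q^-2 + q^-1
V(D2) = -q^-6 + q^-5 - q^-4 + 2q^-3 - q^-2 + q^-1  (w -4, c 12, <D> = A^-8 - A^-4 + 2 - A^4 + A^8 - A^12)
key observation: one V(q) for all 2 diagrams — one class (guaranteed)


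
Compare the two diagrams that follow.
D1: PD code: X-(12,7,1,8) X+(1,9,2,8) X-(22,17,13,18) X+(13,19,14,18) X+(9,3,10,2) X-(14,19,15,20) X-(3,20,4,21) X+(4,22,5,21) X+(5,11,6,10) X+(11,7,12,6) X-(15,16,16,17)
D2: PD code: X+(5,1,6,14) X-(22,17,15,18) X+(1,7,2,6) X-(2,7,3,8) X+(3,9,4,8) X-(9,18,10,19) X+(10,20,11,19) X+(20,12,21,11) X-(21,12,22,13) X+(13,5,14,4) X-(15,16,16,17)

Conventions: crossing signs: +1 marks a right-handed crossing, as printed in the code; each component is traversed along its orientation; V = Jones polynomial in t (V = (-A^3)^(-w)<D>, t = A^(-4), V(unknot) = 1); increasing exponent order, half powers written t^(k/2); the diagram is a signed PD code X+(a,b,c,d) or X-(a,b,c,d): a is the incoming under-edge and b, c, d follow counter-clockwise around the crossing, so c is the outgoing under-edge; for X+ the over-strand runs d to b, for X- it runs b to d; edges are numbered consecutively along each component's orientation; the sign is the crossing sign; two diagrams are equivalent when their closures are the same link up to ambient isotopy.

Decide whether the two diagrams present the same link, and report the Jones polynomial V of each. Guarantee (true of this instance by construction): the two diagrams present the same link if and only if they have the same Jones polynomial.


same link: yes
V(D1) = -t^(1/2) - t^(3/2) - t^(5/2) + t^(9/2)  [11 crossings, <D> = -A^-15 + A^-7 + A^-3 + A, w = +1]
V(D2) = -t^(1/2) - t^(3/2) - t^(5/2) + t^(9/2)  (w +1, c 11, <D> = -A^-15 + A^-7 + A^-3 + A)
note: from 11 to 11 crossings by R-moves: one link, two diagrams


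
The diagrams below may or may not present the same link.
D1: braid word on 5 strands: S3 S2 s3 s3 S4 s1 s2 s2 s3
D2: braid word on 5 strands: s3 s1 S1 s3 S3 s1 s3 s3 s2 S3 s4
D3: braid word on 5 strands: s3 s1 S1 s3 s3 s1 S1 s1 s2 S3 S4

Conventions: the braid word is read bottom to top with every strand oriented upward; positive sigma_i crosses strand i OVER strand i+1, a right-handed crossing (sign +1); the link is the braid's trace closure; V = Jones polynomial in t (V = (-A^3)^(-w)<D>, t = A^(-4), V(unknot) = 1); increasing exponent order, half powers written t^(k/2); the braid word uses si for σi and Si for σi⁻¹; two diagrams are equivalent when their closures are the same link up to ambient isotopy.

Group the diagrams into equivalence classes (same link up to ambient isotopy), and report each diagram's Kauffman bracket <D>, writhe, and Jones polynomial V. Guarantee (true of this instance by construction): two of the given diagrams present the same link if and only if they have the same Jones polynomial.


grouping into links: {D1, D2, D3}
V(D1) = -t^(1/2) - t^(5/2)  (w +3, c 9, <D> = A^-1 + A^7)
V(D2) = -t^(1/2) - t^(5/2)  (w +5, c 11, <D> = A^5 + A^13)
D3 (bracket A^-1 + A^7; 11 crossings at w = +3): V = -t^(1/2) - t^(5/2)
why: all 3 diagrams share one V(t), hence one class


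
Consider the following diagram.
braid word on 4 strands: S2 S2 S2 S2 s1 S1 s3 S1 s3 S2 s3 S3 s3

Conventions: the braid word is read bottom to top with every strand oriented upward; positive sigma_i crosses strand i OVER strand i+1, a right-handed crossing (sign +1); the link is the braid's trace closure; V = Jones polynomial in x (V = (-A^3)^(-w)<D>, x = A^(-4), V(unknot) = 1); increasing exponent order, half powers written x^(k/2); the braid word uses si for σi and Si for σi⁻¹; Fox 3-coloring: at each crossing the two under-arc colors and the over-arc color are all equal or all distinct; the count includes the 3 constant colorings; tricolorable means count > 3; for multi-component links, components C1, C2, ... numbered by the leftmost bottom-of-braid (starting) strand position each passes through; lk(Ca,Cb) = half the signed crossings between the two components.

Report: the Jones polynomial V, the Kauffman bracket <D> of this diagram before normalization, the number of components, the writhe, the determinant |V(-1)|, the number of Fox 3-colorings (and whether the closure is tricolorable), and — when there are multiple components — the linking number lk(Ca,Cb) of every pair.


V = -x^-6 + 2x^-5 - 3x^-4 + 4x^-3 - 4x^-2 + 4x^-1 - 2 + 2x - x^2
<D> = A^-17 - 2A^-13 + 2A^-9 - 4A^-5 + 4A^-1 - 4A^3 + 3A^7 - 2A^11 + A^15 (w = -3)
1 component over 13 crossings, w = -3
3 Fox colorings among 3^13, |V(-1)| = 23: not tricolorable
why: |V(-1)| = 23: so not tricolorable, since 3 does not divide 23
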